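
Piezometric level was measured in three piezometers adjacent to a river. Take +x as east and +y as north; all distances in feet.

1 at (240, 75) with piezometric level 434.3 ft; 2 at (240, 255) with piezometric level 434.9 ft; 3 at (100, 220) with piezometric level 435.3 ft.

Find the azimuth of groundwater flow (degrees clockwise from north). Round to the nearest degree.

132°

Differences from 1: to 2 (Δx, Δy, Δh) = (0, 180, +0.6); to 3 = (-140, 145, +1.0).
Determinant of the coordinate differences = 0·145 − (-140)·180 = 25200.
∂h/∂x = [(+0.6)·145 − (+1.0)·180] / 25200 = -0.003690
∂h/∂y = [0·(+1.0) − (-140)·(+0.6)] / 25200 = +0.003333
Flow direction (−∇h) has components (+0.003690 E, -0.003333 N).
Azimuth = atan2(E, N) = atan2(+0.003690, -0.003333) = 132.1° ≈ 132°.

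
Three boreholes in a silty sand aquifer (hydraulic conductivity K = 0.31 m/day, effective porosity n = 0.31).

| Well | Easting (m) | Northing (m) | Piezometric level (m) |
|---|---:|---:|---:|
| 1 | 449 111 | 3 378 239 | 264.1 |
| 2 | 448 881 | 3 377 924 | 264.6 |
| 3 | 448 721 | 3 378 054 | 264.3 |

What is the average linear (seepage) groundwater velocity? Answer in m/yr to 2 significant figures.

Taking 1 as reference: 2−1 = (-230, -315, +0.5); 3−1 = (-390, -185, +0.2).
Determinant of the coordinate differences = (-230)·(-185) − (-390)·(-315) = -80300.
∂h/∂x = [(+0.5)·(-185) − (+0.2)·(-315)] / -80300 = +0.0003674
∂h/∂y = [(-230)·(+0.2) − (-390)·(+0.5)] / -80300 = -0.001856
|∇h| = √(0.0003674² + -0.001856²) = 0.001892
Seepage velocity v = K·i/n = 0.31 × 0.001892 / 0.31 = 0.001892 m/day = 0.6911 m/yr.

0.69 m/yr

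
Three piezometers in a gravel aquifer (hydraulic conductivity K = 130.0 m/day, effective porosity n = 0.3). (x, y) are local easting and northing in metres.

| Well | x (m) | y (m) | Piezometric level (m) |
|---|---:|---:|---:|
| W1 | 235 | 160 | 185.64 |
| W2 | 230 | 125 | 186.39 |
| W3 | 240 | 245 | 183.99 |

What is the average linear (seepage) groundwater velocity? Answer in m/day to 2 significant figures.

Differences from W1: to W2 (Δx, Δy, Δh) = (-5, -35, +0.75); to W3 = (5, 85, -1.65).
Determinant of the coordinate differences = (-5)·85 − 5·(-35) = -250.
∂h/∂x = [(+0.75)·85 − (-1.65)·(-35)] / -250 = -0.02400
∂h/∂y = [(-5)·(-1.65) − 5·(+0.75)] / -250 = -0.01800
|∇h| = √(-0.02400² + -0.01800²) = 0.03
Seepage velocity v = K·i/n = 130.0 × 0.03 / 0.3 = 13 m/day.

13 m/day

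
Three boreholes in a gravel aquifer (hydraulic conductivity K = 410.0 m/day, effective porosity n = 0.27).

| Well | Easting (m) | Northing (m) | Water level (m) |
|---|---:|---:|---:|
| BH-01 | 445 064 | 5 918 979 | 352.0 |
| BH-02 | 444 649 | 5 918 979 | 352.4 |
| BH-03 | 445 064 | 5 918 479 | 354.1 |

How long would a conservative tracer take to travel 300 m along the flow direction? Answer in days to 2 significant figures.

46 days

∂h/∂x = (352.4 − 352.0) / (444649 − 445064) = -0.0009639
∂h/∂y = (354.1 − 352.0) / (5918479 − 5918979) = -0.004200
|∇h| = √(-0.0009639² + -0.004200²) = 0.004309
Seepage velocity v = K·i/n = 410.0 × 0.004309 / 0.27 = 6.543 m/day.
t = 300 / 6.543 = 45.85 days.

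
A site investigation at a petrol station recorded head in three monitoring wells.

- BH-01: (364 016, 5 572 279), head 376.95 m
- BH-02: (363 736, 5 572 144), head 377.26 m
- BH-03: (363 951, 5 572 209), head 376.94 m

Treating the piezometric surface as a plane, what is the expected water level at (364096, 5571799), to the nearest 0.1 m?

375.8 m

With h = a·x + b·y + c and BH-01 as origin, the differences give:
  (-280)·a + (-135)·b = +0.31
  (-65)·a + (-70)·b = -0.01
Eliminate b (×(-70) and ×(-135), subtract): 10825·a = -23.050 → a = ∂h/∂x = -0.002129
Back-substitute: b = ∂h/∂y = +0.002120.
h(364096, 5571799) = 376.95 + (-0.002129)·(80) + (+0.002120)·(-480) = 376.95 -0.170 -1.018 = 375.762 m.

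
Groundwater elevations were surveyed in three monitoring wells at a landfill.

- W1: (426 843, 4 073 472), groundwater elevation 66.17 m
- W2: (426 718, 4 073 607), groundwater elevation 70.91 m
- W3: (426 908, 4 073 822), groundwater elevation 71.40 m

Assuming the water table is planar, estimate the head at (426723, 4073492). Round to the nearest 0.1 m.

68.7 m

Taking W1 as reference: W2−W1 = (-125, 135, +4.74); W3−W1 = (65, 350, +5.23).
Determinant of the coordinate differences = (-125)·350 − 65·135 = -52525.
∂h/∂x = [(+4.74)·350 − (+5.23)·135] / -52525 = -0.01814
∂h/∂y = [(-125)·(+5.23) − 65·(+4.74)] / -52525 = +0.01831
h(426723, 4073492) = 66.17 + (-0.01814)·(-120) + (+0.01831)·(20) = 66.17 +2.177 +0.366 = 68.713 m.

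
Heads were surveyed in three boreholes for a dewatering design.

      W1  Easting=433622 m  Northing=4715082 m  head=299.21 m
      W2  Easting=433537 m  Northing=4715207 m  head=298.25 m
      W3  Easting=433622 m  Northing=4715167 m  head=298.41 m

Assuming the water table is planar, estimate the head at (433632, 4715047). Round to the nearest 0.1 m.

With h = a·x + b·y + c and W1 as origin, the differences give:
  (-85)·a + 125·b = -0.96
  0·a + 85·b = -0.80
Eliminate b (×85 and ×125, subtract): -7225·a = 18.400 → a = ∂h/∂x = -0.002547
Back-substitute: b = ∂h/∂y = -0.009412.
h(433632, 4715047) = 299.21 + (-0.002547)·(10) + (-0.009412)·(-35) = 299.21 -0.025 +0.329 = 299.514 m.

299.5 m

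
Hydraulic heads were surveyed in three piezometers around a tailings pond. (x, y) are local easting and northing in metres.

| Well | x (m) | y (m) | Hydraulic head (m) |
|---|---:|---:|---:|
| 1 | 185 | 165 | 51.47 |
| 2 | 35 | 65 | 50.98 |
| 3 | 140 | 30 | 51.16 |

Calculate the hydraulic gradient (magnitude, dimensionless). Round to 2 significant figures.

With h = a·x + b·y + c and 1 as origin, the differences give:
  (-150)·a + (-100)·b = -0.49
  (-45)·a + (-135)·b = -0.31
Eliminate b (×(-135) and ×(-100), subtract): 15750·a = 35.150 → a = ∂h/∂x = +0.002232
Back-substitute: b = ∂h/∂y = +0.001552.
|∇h| = √(0.002232² + 0.001552²) = 0.002719

0.0027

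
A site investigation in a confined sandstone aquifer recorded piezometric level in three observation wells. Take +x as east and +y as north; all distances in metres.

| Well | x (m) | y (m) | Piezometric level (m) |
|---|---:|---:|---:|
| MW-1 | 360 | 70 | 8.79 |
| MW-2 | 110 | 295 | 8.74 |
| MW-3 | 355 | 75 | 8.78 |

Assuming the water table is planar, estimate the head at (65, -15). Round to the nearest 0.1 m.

15.0 m

Taking MW-1 as reference: MW-2−MW-1 = (-250, 225, -0.05); MW-3−MW-1 = (-5, 5, -0.01).
Determinant of the coordinate differences = (-250)·5 − (-5)·225 = -125.
∂h/∂x = [(-0.05)·5 − (-0.01)·225] / -125 = -0.01600
∂h/∂y = [(-250)·(-0.01) − (-5)·(-0.05)] / -125 = -0.01800
h(65, -15) = 8.79 + (-0.01600)·(-295) + (-0.01800)·(-85) = 8.79 +4.720 +1.530 = 15.040 m.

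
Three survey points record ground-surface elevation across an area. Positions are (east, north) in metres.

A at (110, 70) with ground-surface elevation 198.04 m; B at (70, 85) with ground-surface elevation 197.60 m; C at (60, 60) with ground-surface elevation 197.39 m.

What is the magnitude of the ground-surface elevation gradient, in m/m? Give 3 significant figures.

0.0128 m/m

Three-point gradient (reference A): Δ to B = (-40, 15, -0.44), Δ to C = (-50, -10, -0.65).
∂z/∂x = +0.01230, ∂z/∂y = +0.003478 (det = 1150).
|∇f| = √(0.01230² + 0.003478²) = 0.01278 m/m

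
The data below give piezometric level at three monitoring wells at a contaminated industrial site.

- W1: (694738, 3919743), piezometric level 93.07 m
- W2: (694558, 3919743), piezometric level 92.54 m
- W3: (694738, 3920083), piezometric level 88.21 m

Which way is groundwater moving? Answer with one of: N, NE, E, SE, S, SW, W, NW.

N

∂h/∂x = (92.54 − 93.07) / (694558 − 694738) = +0.002944
∂h/∂y = (88.21 − 93.07) / (3920083 − 3919743) = -0.01429
Flow = −∇h = (-0.002944 east, +0.01429 north), which points north.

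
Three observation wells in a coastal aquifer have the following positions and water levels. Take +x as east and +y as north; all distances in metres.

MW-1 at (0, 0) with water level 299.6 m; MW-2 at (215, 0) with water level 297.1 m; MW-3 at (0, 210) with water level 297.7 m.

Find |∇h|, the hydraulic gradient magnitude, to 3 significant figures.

0.0147

∂h/∂x = (297.1 − 299.6) / (215 − 0) = -0.01163
∂h/∂y = (297.7 − 299.6) / (210 − 0) = -0.009048
|∇h| = √(-0.01163² + -0.009048²) = 0.01474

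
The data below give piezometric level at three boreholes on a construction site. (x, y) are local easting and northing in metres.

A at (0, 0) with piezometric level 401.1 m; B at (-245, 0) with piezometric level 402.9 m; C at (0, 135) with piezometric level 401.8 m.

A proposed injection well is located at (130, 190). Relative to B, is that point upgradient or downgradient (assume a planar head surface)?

∂h/∂x = (402.9 − 401.1) / (-245 − 0) = -0.007347
∂h/∂y = (401.8 − 401.1) / (135 − 0) = +0.005185
Head at (130, 190) = 401.1 + (-0.007347)·(130) + (+0.005185)·(190) = 401.13 m.
That is lower than the 402.9 m at B, so the point is downgradient.

downgradient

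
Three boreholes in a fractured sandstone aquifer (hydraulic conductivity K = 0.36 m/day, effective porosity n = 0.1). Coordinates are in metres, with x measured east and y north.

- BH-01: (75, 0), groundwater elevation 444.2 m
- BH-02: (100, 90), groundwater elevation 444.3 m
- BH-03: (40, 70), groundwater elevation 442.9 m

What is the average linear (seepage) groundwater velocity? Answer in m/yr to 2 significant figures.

Differences from BH-01: to BH-02 (Δx, Δy, Δh) = (25, 90, +0.1); to BH-03 = (-35, 70, -1.3).
Determinant of the coordinate differences = 25·70 − (-35)·90 = 4900.
∂h/∂x = [(+0.1)·70 − (-1.3)·90] / 4900 = +0.02531
∂h/∂y = [25·(-1.3) − (-35)·(+0.1)] / 4900 = -0.005918
|∇h| = √(0.02531² + -0.005918²) = 0.02599
Seepage velocity v = K·i/n = 0.36 × 0.02599 / 0.1 = 0.09356 m/day = 34.17 m/yr.

34 m/yr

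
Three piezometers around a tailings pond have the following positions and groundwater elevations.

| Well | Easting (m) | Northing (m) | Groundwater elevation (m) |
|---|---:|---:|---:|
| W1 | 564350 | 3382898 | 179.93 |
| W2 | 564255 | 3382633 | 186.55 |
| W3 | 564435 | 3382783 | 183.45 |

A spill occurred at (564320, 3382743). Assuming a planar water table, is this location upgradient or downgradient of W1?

upgradient

With h = a·x + b·y + c and W1 as origin, the differences give:
  (-95)·a + (-265)·b = +6.62
  85·a + (-115)·b = +3.52
Eliminate b (×(-115) and ×(-265), subtract): 33450·a = 171.500 → a = ∂h/∂x = +0.005127
Back-substitute: b = ∂h/∂y = -0.02682.
Head at (564320, 3382743) = 179.93 + (+0.005127)·(-30) + (-0.02682)·(-155) = 183.93 m.
That is higher than the 179.93 m at W1, so the point is upgradient.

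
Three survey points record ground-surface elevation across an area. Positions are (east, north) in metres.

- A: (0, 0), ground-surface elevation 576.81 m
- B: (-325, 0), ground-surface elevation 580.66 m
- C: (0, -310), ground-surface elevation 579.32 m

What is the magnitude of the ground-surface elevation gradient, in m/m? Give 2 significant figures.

0.014 m/m

∂z/∂x = (580.66 − 576.81) / (-325 − 0) = -0.01185
∂z/∂y = (579.32 − 576.81) / (-310 − 0) = -0.008097
|∇f| = √(-0.01185² + -0.008097²) = 0.01435 m/m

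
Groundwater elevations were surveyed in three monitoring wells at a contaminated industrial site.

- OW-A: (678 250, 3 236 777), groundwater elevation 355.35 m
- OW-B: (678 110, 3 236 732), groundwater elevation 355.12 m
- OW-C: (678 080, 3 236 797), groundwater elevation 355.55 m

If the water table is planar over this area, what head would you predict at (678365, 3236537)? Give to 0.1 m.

353.8 m

With h = a·x + b·y + c and OW-A as origin, the differences give:
  (-140)·a + (-45)·b = -0.23
  (-170)·a + 20·b = +0.20
Eliminate b (×20 and ×(-45), subtract): -10450·a = 4.400 → a = ∂h/∂x = -0.0004211
Back-substitute: b = ∂h/∂y = +0.006421.
h(678365, 3236537) = 355.35 + (-0.0004211)·(115) + (+0.006421)·(-240) = 355.35 -0.048 -1.541 = 353.761 m.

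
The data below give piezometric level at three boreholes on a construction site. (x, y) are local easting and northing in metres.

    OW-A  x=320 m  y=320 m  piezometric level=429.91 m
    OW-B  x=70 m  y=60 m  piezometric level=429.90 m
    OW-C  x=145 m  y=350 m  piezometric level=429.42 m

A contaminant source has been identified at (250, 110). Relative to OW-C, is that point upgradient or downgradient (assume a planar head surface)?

upgradient

Taking OW-A as reference: OW-B−OW-A = (-250, -260, -0.01); OW-C−OW-A = (-175, 30, -0.49).
Solve a·Δx + b·Δy = Δh: det = (-250)·30 − (-175)·(-260) = -53000.
∂h/∂x = [(-0.01)·30 − (-0.49)·(-260)] / -53000 = +0.002409
∂h/∂y = [(-250)·(-0.49) − (-175)·(-0.01)] / -53000 = -0.002278
Head at (250, 110) = 429.91 + (+0.002409)·(-70) + (-0.002278)·(-210) = 430.22 m.
That is higher than the 429.42 m at OW-C, so the point is upgradient.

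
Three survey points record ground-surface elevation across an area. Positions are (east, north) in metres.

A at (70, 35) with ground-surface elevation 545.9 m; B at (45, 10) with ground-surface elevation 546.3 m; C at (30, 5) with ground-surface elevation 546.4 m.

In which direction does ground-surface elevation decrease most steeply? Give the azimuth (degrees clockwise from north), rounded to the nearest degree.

Taking A as reference: B−A = (-25, -25, +0.4); C−A = (-40, -30, +0.5).
Determinant of the coordinate differences = (-25)·(-30) − (-40)·(-25) = -250.
∂z/∂x = [(+0.4)·(-30) − (+0.5)·(-25)] / -250 = -0.002000
∂z/∂y = [(-25)·(+0.5) − (-40)·(+0.4)] / -250 = -0.01400
Steepest decrease is along −∇f: components (+0.002000 E, +0.01400 N).
Azimuth = atan2(+0.002000, +0.01400) = 8.1° ≈ 008°.

008°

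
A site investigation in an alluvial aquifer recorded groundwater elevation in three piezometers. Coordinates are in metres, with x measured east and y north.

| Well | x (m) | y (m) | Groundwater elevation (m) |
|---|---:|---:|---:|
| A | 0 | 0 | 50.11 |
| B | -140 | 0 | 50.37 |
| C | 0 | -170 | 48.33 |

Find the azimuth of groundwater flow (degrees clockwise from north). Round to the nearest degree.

∂h/∂x = (50.37 − 50.11) / (-140 − 0) = -0.001857
∂h/∂y = (48.33 − 50.11) / (-170 − 0) = +0.01047
Flow direction (−∇h) has components (+0.001857 E, -0.01047 N).
Azimuth = atan2(E, N) = atan2(+0.001857, -0.01047) = 169.9° ≈ 170°.

170°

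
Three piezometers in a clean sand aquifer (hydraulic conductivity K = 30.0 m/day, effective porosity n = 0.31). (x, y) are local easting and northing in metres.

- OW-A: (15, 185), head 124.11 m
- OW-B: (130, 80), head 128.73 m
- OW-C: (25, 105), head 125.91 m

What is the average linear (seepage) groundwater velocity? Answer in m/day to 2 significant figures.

Taking OW-A as reference: OW-B−OW-A = (115, -105, +4.62); OW-C−OW-A = (10, -80, +1.80).
Solve a·Δx + b·Δy = Δh: det = 115·(-80) − 10·(-105) = -8150.
∂h/∂x = [(+4.62)·(-80) − (+1.80)·(-105)] / -8150 = +0.02216
∂h/∂y = [115·(+1.80) − 10·(+4.62)] / -8150 = -0.01973
|∇h| = √(0.02216² + -0.01973²) = 0.02967
Seepage velocity v = K·i/n = 30.0 × 0.02967 / 0.31 = 2.871 m/day.

2.9 m/day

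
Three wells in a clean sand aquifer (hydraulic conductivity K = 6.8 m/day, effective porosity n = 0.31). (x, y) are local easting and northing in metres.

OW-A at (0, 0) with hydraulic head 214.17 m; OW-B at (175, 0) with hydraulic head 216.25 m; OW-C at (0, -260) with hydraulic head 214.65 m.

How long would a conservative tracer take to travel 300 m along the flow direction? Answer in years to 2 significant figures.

∂h/∂x = (216.25 − 214.17) / (175 − 0) = +0.01189
∂h/∂y = (214.65 − 214.17) / (-260 − 0) = -0.001846
|∇h| = √(0.01189² + -0.001846²) = 0.01203
Seepage velocity v = K·i/n = 6.8 × 0.01203 / 0.31 = 0.2639 m/day.
t = 300 / 0.2639 = 1137 days = 3.11 years.

3.1 years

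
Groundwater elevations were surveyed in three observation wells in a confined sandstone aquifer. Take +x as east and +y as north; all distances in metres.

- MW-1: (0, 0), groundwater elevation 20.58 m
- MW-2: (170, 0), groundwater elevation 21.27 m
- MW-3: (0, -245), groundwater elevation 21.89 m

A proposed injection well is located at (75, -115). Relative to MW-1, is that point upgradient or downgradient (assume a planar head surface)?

upgradient

∂h/∂x = (21.27 − 20.58) / (170 − 0) = +0.004059
∂h/∂y = (21.89 − 20.58) / (-245 − 0) = -0.005347
Head at (75, -115) = 20.58 + (+0.004059)·(75) + (-0.005347)·(-115) = 21.50 m.
That is higher than the 20.58 m at MW-1, so the point is upgradient.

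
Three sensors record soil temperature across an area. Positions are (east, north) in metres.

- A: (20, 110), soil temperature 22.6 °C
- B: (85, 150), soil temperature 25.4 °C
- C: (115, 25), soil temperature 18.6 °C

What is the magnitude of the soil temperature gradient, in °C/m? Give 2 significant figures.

0.057 °C/m

With T = a·x + b·y + c and A as origin, the differences give:
  65·a + 40·b = +2.8
  95·a + (-85)·b = -4.0
Eliminate b (×(-85) and ×40, subtract): -9325·a = -78.00 → a = ∂T/∂x = +0.008365
Back-substitute: b = ∂T/∂y = +0.05641.
|∇f| = √(0.008365² + 0.05641²) = 0.05703 °C/m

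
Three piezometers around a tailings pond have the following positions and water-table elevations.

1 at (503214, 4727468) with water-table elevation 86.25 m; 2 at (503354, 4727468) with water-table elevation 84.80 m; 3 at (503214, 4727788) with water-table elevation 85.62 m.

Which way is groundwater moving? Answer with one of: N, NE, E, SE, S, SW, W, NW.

E

∂h/∂x = (84.80 − 86.25) / (503354 − 503214) = -0.01036
∂h/∂y = (85.62 − 86.25) / (4727788 − 4727468) = -0.001969
Flow = −∇h = (+0.01036 east, +0.001969 north), which points east.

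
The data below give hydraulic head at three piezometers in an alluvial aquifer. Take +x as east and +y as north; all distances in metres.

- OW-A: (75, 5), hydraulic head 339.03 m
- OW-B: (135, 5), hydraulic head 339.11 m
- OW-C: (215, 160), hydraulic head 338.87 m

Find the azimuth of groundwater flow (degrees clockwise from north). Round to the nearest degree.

329°

Three-point gradient (reference OW-A): Δ to OW-B = (60, 0, +0.08), Δ to OW-C = (140, 155, -0.16).
∂h/∂x = +0.001333, ∂h/∂y = -0.002237 (det = 9300).
Flow direction (−∇h) has components (-0.001333 E, +0.002237 N).
Azimuth = atan2(E, N) = atan2(-0.001333, +0.002237) = 329.2° ≈ 329°.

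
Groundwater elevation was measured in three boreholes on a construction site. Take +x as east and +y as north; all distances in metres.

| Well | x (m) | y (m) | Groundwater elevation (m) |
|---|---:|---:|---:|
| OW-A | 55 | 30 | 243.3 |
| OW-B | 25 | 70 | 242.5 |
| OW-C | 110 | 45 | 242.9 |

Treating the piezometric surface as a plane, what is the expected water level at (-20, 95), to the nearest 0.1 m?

242.0 m

Taking OW-A as reference: OW-B−OW-A = (-30, 40, -0.8); OW-C−OW-A = (55, 15, -0.4).
Determinant of the coordinate differences = (-30)·15 − 55·40 = -2650.
∂h/∂x = [(-0.8)·15 − (-0.4)·40] / -2650 = -0.001509
∂h/∂y = [(-30)·(-0.4) − 55·(-0.8)] / -2650 = -0.02113
h(-20, 95) = 243.3 + (-0.001509)·(-75) + (-0.02113)·(65) = 243.3 +0.113 -1.374 = 242.040 m.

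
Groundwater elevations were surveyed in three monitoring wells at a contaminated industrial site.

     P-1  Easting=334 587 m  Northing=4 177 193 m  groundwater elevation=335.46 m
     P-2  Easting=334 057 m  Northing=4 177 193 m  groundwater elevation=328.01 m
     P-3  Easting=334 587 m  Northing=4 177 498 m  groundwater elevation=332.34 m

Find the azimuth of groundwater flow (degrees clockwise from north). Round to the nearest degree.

306°

∂h/∂x = (328.01 − 335.46) / (334057 − 334587) = +0.01406
∂h/∂y = (332.34 − 335.46) / (4177498 − 4177193) = -0.01023
Flow direction (−∇h) has components (-0.01406 E, +0.01023 N).
Azimuth = atan2(E, N) = atan2(-0.01406, +0.01023) = 306.0° ≈ 306°.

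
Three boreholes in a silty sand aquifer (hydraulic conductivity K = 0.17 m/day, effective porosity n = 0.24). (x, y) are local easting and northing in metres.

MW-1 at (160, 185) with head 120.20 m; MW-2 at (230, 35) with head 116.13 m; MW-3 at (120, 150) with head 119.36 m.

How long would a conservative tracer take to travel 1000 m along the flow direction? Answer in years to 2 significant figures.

With h = a·x + b·y + c and MW-1 as origin, the differences give:
  70·a + (-150)·b = -4.07
  (-40)·a + (-35)·b = -0.84
Eliminate b (×(-35) and ×(-150), subtract): -8450·a = 16.450 → a = ∂h/∂x = -0.001947
Back-substitute: b = ∂h/∂y = +0.02622.
|∇h| = √(-0.001947² + 0.02622²) = 0.02629
Seepage velocity v = K·i/n = 0.17 × 0.02629 / 0.24 = 0.01862 m/day.
t = 1000 / 0.01862 = 5.371e+04 days = 147 years.

150 years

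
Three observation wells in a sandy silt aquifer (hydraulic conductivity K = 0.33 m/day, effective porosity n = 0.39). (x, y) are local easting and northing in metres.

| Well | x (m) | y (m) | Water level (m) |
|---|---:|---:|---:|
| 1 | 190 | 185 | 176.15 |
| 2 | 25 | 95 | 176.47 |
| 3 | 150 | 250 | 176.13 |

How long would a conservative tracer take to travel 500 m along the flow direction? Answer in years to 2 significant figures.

930 years

Taking 1 as reference: 2−1 = (-165, -90, +0.32); 3−1 = (-40, 65, -0.02).
Determinant of the coordinate differences = (-165)·65 − (-40)·(-90) = -14325.
∂h/∂x = [(+0.32)·65 − (-0.02)·(-90)] / -14325 = -0.001326
∂h/∂y = [(-165)·(-0.02) − (-40)·(+0.32)] / -14325 = -0.001124
|∇h| = √(-0.001326² + -0.001124²) = 0.001738
Seepage velocity v = K·i/n = 0.33 × 0.001738 / 0.39 = 0.001471 m/day.
t = 500 / 0.001471 = 3.399e+05 days = 931 years.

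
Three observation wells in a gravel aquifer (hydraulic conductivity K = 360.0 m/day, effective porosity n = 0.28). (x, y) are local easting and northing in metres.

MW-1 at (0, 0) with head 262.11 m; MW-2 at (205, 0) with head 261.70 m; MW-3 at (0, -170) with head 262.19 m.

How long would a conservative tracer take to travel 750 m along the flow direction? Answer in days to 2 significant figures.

∂h/∂x = (261.70 − 262.11) / (205 − 0) = -0.002000
∂h/∂y = (262.19 − 262.11) / (-170 − 0) = -0.0004706
|∇h| = √(-0.002000² + -0.0004706²) = 0.002055
Seepage velocity v = K·i/n = 360.0 × 0.002055 / 0.28 = 2.642 m/day.
t = 750 / 2.642 = 283.9 days.

280 days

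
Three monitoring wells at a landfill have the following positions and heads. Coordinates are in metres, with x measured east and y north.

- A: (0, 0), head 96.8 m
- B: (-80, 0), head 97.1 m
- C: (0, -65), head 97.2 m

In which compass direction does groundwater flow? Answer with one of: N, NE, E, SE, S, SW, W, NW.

∂h/∂x = (97.1 − 96.8) / (-80 − 0) = -0.003750
∂h/∂y = (97.2 − 96.8) / (-65 − 0) = -0.006154
Flow = −∇h = (+0.003750 east, +0.006154 north), which points northeast.

NE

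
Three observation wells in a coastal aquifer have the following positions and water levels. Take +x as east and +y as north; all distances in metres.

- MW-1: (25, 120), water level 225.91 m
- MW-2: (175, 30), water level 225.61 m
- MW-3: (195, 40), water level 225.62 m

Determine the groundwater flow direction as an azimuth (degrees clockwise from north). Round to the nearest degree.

Differences from MW-1: to MW-2 (Δx, Δy, Δh) = (150, -90, -0.30); to MW-3 = (170, -80, -0.29).
Determinant of the coordinate differences = 150·(-80) − 170·(-90) = 3300.
∂h/∂x = [(-0.30)·(-80) − (-0.29)·(-90)] / 3300 = -0.0006364
∂h/∂y = [150·(-0.29) − 170·(-0.30)] / 3300 = +0.002273
Flow direction (−∇h) has components (+0.0006364 E, -0.002273 N).
Azimuth = atan2(E, N) = atan2(+0.0006364, -0.002273) = 164.4° ≈ 164°.

164°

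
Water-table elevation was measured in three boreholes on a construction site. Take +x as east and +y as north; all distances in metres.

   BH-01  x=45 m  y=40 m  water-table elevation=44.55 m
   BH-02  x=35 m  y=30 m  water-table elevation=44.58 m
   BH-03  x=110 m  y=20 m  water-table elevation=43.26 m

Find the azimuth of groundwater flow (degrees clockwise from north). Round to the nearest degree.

With h = a·x + b·y + c and BH-01 as origin, the differences give:
  (-10)·a + (-10)·b = +0.03
  65·a + (-20)·b = -1.29
Eliminate b (×(-20) and ×(-10), subtract): 850·a = -13.500 → a = ∂h/∂x = -0.01588
Back-substitute: b = ∂h/∂y = +0.01288.
Flow direction (−∇h) has components (+0.01588 E, -0.01288 N).
Azimuth = atan2(E, N) = atan2(+0.01588, -0.01288) = 129.0° ≈ 129°.

129°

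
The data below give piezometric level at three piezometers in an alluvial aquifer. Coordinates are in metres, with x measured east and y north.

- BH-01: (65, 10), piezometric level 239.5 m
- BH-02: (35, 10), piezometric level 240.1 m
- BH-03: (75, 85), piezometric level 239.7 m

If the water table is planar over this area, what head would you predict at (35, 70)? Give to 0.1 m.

240.4 m

With h = a·x + b·y + c and BH-01 as origin, the differences give:
  (-30)·a + 0·b = +0.6
  10·a + 75·b = +0.2
Eliminate b (×75 and ×0, subtract): -2250·a = 45.00 → a = ∂h/∂x = -0.02000
Back-substitute: b = ∂h/∂y = +0.005333.
h(35, 70) = 239.5 + (-0.02000)·(-30) + (+0.005333)·(60) = 239.5 +0.600 +0.320 = 240.420 m.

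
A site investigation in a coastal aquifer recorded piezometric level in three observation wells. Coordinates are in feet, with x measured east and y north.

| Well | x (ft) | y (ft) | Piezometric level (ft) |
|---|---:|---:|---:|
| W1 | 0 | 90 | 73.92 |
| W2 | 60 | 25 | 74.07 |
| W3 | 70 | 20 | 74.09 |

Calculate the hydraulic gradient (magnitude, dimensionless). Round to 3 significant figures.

0.00179

Taking W1 as reference: W2−W1 = (60, -65, +0.15); W3−W1 = (70, -70, +0.17).
Solve a·Δx + b·Δy = Δh: det = 60·(-70) − 70·(-65) = 350.
∂h/∂x = [(+0.15)·(-70) − (+0.17)·(-65)] / 350 = +0.001571
∂h/∂y = [60·(+0.17) − 70·(+0.15)] / 350 = -0.0008571
|∇h| = √(0.001571² + -0.0008571²) = 0.00179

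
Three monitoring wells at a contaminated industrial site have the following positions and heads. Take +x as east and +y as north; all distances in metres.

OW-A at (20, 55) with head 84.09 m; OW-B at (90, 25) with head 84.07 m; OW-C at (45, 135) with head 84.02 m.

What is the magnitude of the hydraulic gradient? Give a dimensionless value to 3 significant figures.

Differences from OW-A: to OW-B (Δx, Δy, Δh) = (70, -30, -0.02); to OW-C = (25, 80, -0.07).
Determinant of the coordinate differences = 70·80 − 25·(-30) = 6350.
∂h/∂x = [(-0.02)·80 − (-0.07)·(-30)] / 6350 = -0.0005827
∂h/∂y = [70·(-0.07) − 25·(-0.02)] / 6350 = -0.0006929
|∇h| = √(-0.0005827² + -0.0006929²) = 0.0009053

0.000905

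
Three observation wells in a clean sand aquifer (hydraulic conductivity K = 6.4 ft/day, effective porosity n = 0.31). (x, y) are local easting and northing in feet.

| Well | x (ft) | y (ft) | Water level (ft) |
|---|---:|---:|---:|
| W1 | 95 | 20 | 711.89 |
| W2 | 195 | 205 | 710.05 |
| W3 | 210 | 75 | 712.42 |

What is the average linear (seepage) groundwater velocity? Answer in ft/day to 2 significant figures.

0.43 ft/day

Taking W1 as reference: W2−W1 = (100, 185, -1.84); W3−W1 = (115, 55, +0.53).
Determinant of the coordinate differences = 100·55 − 115·185 = -15775.
∂h/∂x = [(-1.84)·55 − (+0.53)·185] / -15775 = +0.01263
∂h/∂y = [100·(+0.53) − 115·(-1.84)] / -15775 = -0.01677
|∇h| = √(0.01263² + -0.01677²) = 0.02099
Seepage velocity v = K·i/n = 6.4 × 0.02099 / 0.31 = 0.4333 ft/day.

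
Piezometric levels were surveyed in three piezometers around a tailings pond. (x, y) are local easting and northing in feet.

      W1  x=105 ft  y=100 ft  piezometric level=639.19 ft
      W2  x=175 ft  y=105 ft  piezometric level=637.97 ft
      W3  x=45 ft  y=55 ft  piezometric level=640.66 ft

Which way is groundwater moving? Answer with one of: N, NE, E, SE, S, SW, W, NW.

Taking W1 as reference: W2−W1 = (70, 5, -1.22); W3−W1 = (-60, -45, +1.47).
Determinant of the coordinate differences = 70·(-45) − (-60)·5 = -2850.
∂h/∂x = [(-1.22)·(-45) − (+1.47)·5] / -2850 = -0.01668
∂h/∂y = [70·(+1.47) − (-60)·(-1.22)] / -2850 = -0.01042
Flow = −∇h = (+0.01668 east, +0.01042 north), which points northeast.

NE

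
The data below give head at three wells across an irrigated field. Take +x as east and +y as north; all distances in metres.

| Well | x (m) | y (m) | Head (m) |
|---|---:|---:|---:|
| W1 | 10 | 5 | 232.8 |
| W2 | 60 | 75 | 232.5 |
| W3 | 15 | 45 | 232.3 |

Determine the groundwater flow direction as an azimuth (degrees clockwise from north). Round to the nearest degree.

Three-point gradient (reference W1): Δ to W2 = (50, 70, -0.3), Δ to W3 = (5, 40, -0.5).
∂h/∂x = +0.01394, ∂h/∂y = -0.01424 (det = 1650).
Flow direction (−∇h) has components (-0.01394 E, +0.01424 N).
Azimuth = atan2(E, N) = atan2(-0.01394, +0.01424) = 315.6° ≈ 316°.

316°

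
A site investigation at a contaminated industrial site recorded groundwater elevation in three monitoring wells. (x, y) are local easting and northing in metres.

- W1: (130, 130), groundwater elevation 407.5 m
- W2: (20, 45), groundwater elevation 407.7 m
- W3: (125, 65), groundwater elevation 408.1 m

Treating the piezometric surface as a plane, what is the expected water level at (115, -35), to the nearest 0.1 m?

409.0 m

Taking W1 as reference: W2−W1 = (-110, -85, +0.2); W3−W1 = (-5, -65, +0.6).
Determinant of the coordinate differences = (-110)·(-65) − (-5)·(-85) = 6725.
∂h/∂x = [(+0.2)·(-65) − (+0.6)·(-85)] / 6725 = +0.005651
∂h/∂y = [(-110)·(+0.6) − (-5)·(+0.2)] / 6725 = -0.009665
h(115, -35) = 407.5 + (+0.005651)·(-15) + (-0.009665)·(-165) = 407.5 -0.085 +1.595 = 409.010 m.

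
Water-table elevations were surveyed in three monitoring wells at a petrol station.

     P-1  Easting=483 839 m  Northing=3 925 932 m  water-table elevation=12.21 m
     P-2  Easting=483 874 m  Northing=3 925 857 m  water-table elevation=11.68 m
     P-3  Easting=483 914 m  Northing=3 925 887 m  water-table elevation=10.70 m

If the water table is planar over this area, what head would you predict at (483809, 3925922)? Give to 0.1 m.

12.9 m

Taking P-1 as reference: P-2−P-1 = (35, -75, -0.53); P-3−P-1 = (75, -45, -1.51).
Determinant of the coordinate differences = 35·(-45) − 75·(-75) = 4050.
∂h/∂x = [(-0.53)·(-45) − (-1.51)·(-75)] / 4050 = -0.02207
∂h/∂y = [35·(-1.51) − 75·(-0.53)] / 4050 = -0.003235
h(483809, 3925922) = 12.21 + (-0.02207)·(-30) + (-0.003235)·(-10) = 12.21 +0.662 +0.032 = 12.905 m.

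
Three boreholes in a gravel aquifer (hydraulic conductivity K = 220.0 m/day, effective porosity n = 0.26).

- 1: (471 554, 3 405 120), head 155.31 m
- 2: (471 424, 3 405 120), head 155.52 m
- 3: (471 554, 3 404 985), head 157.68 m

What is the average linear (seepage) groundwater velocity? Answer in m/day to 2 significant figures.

15 m/day

∂h/∂x = (155.52 − 155.31) / (471424 − 471554) = -0.001615
∂h/∂y = (157.68 − 155.31) / (3404985 − 3405120) = -0.01756
|∇h| = √(-0.001615² + -0.01756²) = 0.01763
Seepage velocity v = K·i/n = 220.0 × 0.01763 / 0.26 = 14.92 m/day.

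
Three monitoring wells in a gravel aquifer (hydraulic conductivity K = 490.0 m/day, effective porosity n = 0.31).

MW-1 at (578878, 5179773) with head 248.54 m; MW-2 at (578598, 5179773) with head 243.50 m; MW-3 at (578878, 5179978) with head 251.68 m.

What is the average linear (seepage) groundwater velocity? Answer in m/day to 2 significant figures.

∂h/∂x = (243.50 − 248.54) / (578598 − 578878) = +0.01800
∂h/∂y = (251.68 − 248.54) / (5179978 − 5179773) = +0.01532
|∇h| = √(0.01800² + 0.01532²) = 0.02364
Seepage velocity v = K·i/n = 490.0 × 0.02364 / 0.31 = 37.37 m/day.

37 m/day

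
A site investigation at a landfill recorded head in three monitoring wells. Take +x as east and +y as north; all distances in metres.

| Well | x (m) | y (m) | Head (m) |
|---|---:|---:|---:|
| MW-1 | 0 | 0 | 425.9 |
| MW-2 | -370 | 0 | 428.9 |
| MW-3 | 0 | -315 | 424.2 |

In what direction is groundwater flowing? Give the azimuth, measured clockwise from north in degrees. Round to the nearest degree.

124°

∂h/∂x = (428.9 − 425.9) / (-370 − 0) = -0.008108
∂h/∂y = (424.2 − 425.9) / (-315 − 0) = +0.005397
Flow direction (−∇h) has components (+0.008108 E, -0.005397 N).
Azimuth = atan2(E, N) = atan2(+0.008108, -0.005397) = 123.6° ≈ 124°.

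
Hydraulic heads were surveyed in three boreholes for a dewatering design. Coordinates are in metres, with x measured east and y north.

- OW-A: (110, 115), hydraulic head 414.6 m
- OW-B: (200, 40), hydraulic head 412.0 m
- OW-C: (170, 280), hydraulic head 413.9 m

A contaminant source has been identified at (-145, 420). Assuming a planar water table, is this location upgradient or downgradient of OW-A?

With h = a·x + b·y + c and OW-A as origin, the differences give:
  90·a + (-75)·b = -2.6
  60·a + 165·b = -0.7
Eliminate b (×165 and ×(-75), subtract): 19350·a = -481.50 → a = ∂h/∂x = -0.02488
Back-substitute: b = ∂h/∂y = +0.004806.
Head at (-145, 420) = 414.6 + (-0.02488)·(-255) + (+0.004806)·(305) = 422.41 m.
That is higher than the 414.6 m at OW-A, so the point is upgradient.

upgradient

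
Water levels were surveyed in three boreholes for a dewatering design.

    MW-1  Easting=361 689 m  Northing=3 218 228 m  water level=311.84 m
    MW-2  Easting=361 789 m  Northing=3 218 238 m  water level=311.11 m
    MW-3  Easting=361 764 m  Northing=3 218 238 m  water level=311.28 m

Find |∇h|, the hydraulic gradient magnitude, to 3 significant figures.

With h = a·x + b·y + c and MW-1 as origin, the differences give:
  100·a + 10·b = -0.73
  75·a + 10·b = -0.56
Eliminate b (×10 and ×10, subtract): 250·a = -1.700 → a = ∂h/∂x = -0.006800
Back-substitute: b = ∂h/∂y = -0.005000.
|∇h| = √(-0.006800² + -0.005000²) = 0.00844

0.00844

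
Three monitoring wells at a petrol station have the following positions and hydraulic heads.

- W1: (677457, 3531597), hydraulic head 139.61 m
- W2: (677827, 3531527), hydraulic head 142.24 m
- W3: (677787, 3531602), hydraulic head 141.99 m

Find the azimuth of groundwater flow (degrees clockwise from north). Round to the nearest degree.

Taking W1 as reference: W2−W1 = (370, -70, +2.63); W3−W1 = (330, 5, +2.38).
Determinant of the coordinate differences = 370·5 − 330·(-70) = 24950.
∂h/∂x = [(+2.63)·5 − (+2.38)·(-70)] / 24950 = +0.007204
∂h/∂y = [370·(+2.38) − 330·(+2.63)] / 24950 = +0.0005090
Flow direction (−∇h) has components (-0.007204 E, -0.0005090 N).
Azimuth = atan2(E, N) = atan2(-0.007204, -0.0005090) = 266.0° ≈ 266°.

266°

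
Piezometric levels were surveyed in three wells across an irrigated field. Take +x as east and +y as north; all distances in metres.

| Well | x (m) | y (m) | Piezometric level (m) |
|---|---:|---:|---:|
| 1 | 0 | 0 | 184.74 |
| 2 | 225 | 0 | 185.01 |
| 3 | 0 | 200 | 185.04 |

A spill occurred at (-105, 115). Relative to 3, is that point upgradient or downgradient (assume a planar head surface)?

∂h/∂x = (185.01 − 184.74) / (225 − 0) = +0.001200
∂h/∂y = (185.04 − 184.74) / (200 − 0) = +0.001500
Head at (-105, 115) = 184.74 + (+0.001200)·(-105) + (+0.001500)·(115) = 184.79 m.
That is lower than the 185.04 m at 3, so the point is downgradient.

downgradient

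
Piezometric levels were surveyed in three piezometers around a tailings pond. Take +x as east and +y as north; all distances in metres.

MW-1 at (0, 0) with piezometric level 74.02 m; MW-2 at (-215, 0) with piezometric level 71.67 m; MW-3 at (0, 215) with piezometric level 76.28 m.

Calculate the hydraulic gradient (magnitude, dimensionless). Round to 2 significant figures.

∂h/∂x = (71.67 − 74.02) / (-215 − 0) = +0.01093
∂h/∂y = (76.28 − 74.02) / (215 − 0) = +0.01051
|∇h| = √(0.01093² + 0.01051²) = 0.01516

0.015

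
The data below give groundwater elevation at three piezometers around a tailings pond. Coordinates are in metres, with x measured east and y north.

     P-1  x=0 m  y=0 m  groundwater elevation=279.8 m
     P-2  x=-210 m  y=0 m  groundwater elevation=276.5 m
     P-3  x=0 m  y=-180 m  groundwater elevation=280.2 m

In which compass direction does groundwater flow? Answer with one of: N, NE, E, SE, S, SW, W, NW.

W

∂h/∂x = (276.5 − 279.8) / (-210 − 0) = +0.01571
∂h/∂y = (280.2 − 279.8) / (-180 − 0) = -0.002222
Flow = −∇h = (-0.01571 east, +0.002222 north), which points west.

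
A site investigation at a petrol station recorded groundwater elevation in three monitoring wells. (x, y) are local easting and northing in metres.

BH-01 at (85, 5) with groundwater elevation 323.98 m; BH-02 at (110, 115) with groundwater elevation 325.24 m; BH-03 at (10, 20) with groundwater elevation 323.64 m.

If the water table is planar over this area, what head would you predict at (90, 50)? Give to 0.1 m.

With h = a·x + b·y + c and BH-01 as origin, the differences give:
  25·a + 110·b = +1.26
  (-75)·a + 15·b = -0.34
Eliminate b (×15 and ×110, subtract): 8625·a = 56.300 → a = ∂h/∂x = +0.006528
Back-substitute: b = ∂h/∂y = +0.009971.
h(90, 50) = 323.98 + (+0.006528)·(5) + (+0.009971)·(45) = 323.98 +0.033 +0.449 = 324.461 m.

324.5 m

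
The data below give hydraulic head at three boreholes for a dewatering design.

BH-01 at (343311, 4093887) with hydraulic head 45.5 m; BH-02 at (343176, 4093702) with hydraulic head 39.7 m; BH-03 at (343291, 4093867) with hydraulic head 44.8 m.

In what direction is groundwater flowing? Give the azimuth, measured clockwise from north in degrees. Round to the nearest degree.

212°

With h = a·x + b·y + c and BH-01 as origin, the differences give:
  (-135)·a + (-185)·b = -5.8
  (-20)·a + (-20)·b = -0.7
Eliminate b (×(-20) and ×(-185), subtract): -1000·a = -13.50 → a = ∂h/∂x = +0.01350
Back-substitute: b = ∂h/∂y = +0.02150.
Flow direction (−∇h) has components (-0.01350 E, -0.02150 N).
Azimuth = atan2(E, N) = atan2(-0.01350, -0.02150) = 212.1° ≈ 212°.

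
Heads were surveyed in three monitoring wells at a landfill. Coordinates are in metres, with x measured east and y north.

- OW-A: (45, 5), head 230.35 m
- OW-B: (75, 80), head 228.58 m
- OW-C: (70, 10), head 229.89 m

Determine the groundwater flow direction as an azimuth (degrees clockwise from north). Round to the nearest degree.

With h = a·x + b·y + c and OW-A as origin, the differences give:
  30·a + 75·b = -1.77
  25·a + 5·b = -0.46
Eliminate b (×5 and ×75, subtract): -1725·a = 25.650 → a = ∂h/∂x = -0.01487
Back-substitute: b = ∂h/∂y = -0.01765.
Flow direction (−∇h) has components (+0.01487 E, +0.01765 N).
Azimuth = atan2(E, N) = atan2(+0.01487, +0.01765) = 40.1° ≈ 040°.

040°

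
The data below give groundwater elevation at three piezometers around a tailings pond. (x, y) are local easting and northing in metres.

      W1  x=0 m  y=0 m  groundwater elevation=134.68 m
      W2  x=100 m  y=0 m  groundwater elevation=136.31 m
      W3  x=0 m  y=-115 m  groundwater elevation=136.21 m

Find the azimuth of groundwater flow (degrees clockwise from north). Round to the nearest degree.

∂h/∂x = (136.31 − 134.68) / (100 − 0) = +0.01630
∂h/∂y = (136.21 − 134.68) / (-115 − 0) = -0.01330
Flow direction (−∇h) has components (-0.01630 E, +0.01330 N).
Azimuth = atan2(E, N) = atan2(-0.01630, +0.01330) = 309.2° ≈ 309°.

309°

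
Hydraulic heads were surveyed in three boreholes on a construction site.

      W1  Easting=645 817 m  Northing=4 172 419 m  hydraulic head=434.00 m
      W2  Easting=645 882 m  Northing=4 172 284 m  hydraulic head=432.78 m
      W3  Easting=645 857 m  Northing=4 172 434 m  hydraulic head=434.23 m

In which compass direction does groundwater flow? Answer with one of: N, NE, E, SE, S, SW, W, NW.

S

Differences from W1: to W2 (Δx, Δy, Δh) = (65, -135, -1.22); to W3 = (40, 15, +0.23).
Solve a·Δx + b·Δy = Δh: det = 65·15 − 40·(-135) = 6375.
∂h/∂x = [(-1.22)·15 − (+0.23)·(-135)] / 6375 = +0.002000
∂h/∂y = [65·(+0.23) − 40·(-1.22)] / 6375 = +0.01000
Flow = −∇h = (-0.002000 east, -0.01000 north), which points south.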